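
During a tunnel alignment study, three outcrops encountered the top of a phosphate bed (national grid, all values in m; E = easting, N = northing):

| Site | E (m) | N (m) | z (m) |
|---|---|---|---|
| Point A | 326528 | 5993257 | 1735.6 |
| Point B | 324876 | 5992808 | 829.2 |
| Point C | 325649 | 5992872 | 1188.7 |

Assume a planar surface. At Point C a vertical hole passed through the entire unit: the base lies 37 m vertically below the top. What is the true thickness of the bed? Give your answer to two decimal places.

Two edge vectors: Point A→Point B = (-1652, -449, -906.4), Point A→Point C = (-879, -385, -546.9).
Normal n = (Point A→Point B) × (Point A→Point C) = (-103405.9, -106753.2, 241349).
So ∂z/∂E = −n_x/n_z = 0.42845 and ∂z/∂N = −n_y/n_z = 0.44232.
|∇z| = √(a²+b²) = 0.61580, so dip δ = arctan(0.61580) = 31.62°.
True thickness = vertical thickness × cos δ = 37 × cos 31.62° = 31.51 m.

31.51 m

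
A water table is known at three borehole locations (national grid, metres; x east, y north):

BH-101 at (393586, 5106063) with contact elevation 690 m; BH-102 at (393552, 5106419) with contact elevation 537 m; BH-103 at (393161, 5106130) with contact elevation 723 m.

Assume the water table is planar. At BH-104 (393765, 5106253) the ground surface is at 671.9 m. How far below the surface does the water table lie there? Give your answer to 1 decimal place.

92.7 m

Two edge vectors: BH-101→BH-102 = (-34, 356, -153), BH-101→BH-103 = (-425, 67, 33).
Normal n = (BH-101→BH-102) × (BH-101→BH-103) = (21999, 66147, 149022).
So ∂z/∂x = −n_x/n_z = −0.147622499 and ∂z/∂y = −n_y/n_z = −0.443874059.
Intercept c from BH-101: 690 + 58102.15 + 2266448.91 = 2325241.06.
At (393765, 5106253): z_contact = −58128.57 − 2266533.24 + 2325241.06 = 579.24 m.
Depth below ground = 671.9 − 579.24 = 92.7 m.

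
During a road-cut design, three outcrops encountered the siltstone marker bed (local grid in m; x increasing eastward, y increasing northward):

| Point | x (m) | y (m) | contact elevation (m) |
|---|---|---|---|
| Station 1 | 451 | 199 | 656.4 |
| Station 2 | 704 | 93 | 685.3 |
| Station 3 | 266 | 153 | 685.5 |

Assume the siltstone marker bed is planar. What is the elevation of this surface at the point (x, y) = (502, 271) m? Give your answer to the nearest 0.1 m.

624.3 m

Let the plane be z = a·x + b·y + c.
Station 2−Station 1: 253a − 106b = 28.9;  Station 3−Station 1: −185a − 46b = 29.1.
Solving gives a = −0.05617, b = −0.40671.
Then c = 656.4 − a·451 − b·199 = 762.67.
At (502, 271): z = −28.2 − 110.2 + 762.67 = 624.3 m.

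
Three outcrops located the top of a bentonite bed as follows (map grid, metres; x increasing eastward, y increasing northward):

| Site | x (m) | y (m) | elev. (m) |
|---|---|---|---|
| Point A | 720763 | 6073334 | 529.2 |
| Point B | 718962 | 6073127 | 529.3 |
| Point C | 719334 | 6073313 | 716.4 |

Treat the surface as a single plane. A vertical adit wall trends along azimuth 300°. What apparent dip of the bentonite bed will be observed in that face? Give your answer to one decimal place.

Let the plane be z = a·x + b·y + c.
Point B−Point A: −1801a − 207b = 0.1;  Point C−Point A: −1429a − 21b = 187.2.
Solving gives a = −0.15020, b = 1.30631.
Unit vector along 300° is (sin 300°, cos 300°) = (-0.8660, 0.5000).
Slope in that direction = a·(-0.8660) + b·(0.5000) = 0.78323.
Apparent dip = arctan|0.78323| = 38.1° (true dip is 52.7°, so apparent ≤ true as expected).

38.1°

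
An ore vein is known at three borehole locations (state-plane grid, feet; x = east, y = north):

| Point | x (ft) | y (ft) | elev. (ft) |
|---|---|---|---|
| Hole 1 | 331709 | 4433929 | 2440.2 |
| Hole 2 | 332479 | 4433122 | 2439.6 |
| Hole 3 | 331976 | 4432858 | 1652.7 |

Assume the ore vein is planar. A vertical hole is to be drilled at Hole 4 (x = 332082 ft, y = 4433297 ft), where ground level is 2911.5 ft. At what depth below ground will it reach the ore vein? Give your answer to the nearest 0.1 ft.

Two edge vectors: Hole 1→Hole 2 = (770, -807, -0.6), Hole 1→Hole 3 = (267, -1071, -787.5).
Normal n = (Hole 1→Hole 2) × (Hole 1→Hole 3) = (634869.9, 606214.8, -609201).
So ∂z/∂x = −n_x/n_z = 1.042135354 and ∂z/∂y = −n_y/n_z = 0.995098170.
Intercept c from Hole 1: 2440.2 − 345685.68 − 4412194.63 = −4755440.11.
At (332082, 4433297): z_contact = 346074.39 + 4411565.73 − 4755440.11 = 2200.01 ft.
Depth below ground = 2911.5 − 2200.01 = 711.5 ft.

711.5 ft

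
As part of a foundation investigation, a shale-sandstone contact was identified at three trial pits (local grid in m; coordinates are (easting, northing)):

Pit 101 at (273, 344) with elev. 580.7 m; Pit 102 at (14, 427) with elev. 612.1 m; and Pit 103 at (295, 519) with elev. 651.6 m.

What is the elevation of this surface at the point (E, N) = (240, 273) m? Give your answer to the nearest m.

Let the plane be z = a·E + b·N + c.
Pit 102−Pit 101: −259a + 83b = 31.4;  Pit 103−Pit 101: 22a + 175b = 70.9.
Solving gives a = 0.00826, b = 0.40410.
Then c = 580.7 − a·273 − b·344 = 439.43.
At (240, 273): z = 2.0 + 110.3 + 439.43 = 551.7 m.

552 m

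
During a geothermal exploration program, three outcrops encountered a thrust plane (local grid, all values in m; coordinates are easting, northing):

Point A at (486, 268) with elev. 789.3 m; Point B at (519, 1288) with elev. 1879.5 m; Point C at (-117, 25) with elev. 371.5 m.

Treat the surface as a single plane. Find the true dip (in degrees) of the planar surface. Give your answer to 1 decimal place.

Two edge vectors: Point A→Point B = (33, 1020, 1090.2), Point A→Point C = (-603, -243, -417.8).
Normal n = (Point A→Point B) × (Point A→Point C) = (-161237.4, -643603.2, 607041).
So ∂z/∂easting = −n_x/n_z = 0.26561 and ∂z/∂northing = −n_y/n_z = 1.06023.
Gradient magnitude |∇z| = √(a² + b²) = √(0.07055 + 1.12409) = 1.09299.
True dip = arctan(1.09299) = 47.5°, dipping toward SSW (azimuth ≈ 194°).

47.5°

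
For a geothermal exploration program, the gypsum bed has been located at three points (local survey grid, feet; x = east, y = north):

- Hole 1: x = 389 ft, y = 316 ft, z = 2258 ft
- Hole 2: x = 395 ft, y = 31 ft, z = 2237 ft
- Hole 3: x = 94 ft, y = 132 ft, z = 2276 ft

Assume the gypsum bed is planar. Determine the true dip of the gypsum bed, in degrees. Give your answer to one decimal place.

Let the plane be z = a·x + b·y + c.
Hole 2−Hole 1: 6a − 285b = −21;  Hole 3−Hole 1: −295a − 184b = 18.
Solving gives a = −0.10559, b = 0.07146.
Gradient magnitude |∇z| = √(a² + b²) = √(0.01115 + 0.00511) = 0.12750.
True dip = arctan(0.12750) = 7.3°, dipping toward SE (azimuth ≈ 124°).

7.3°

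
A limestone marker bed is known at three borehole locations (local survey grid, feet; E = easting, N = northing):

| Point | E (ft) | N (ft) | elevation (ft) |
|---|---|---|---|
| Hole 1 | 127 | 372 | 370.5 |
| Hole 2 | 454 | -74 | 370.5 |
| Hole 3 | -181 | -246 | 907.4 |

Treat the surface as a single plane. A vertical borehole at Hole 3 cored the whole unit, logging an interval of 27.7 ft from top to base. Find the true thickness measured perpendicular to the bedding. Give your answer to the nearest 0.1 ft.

Let the plane be z = a·E + b·N + c.
Hole 2−Hole 1: 327a − 446b = 0;  Hole 3−Hole 1: −308a − 618b = 536.9.
Solving gives a = −0.70542, b = −0.51720.
|∇z| = √(a²+b²) = 0.87471, so dip δ = arctan(0.87471) = 41.18°.
True thickness = vertical thickness × cos δ = 27.7 × cos 41.18° = 20.8 ft.

20.8 ft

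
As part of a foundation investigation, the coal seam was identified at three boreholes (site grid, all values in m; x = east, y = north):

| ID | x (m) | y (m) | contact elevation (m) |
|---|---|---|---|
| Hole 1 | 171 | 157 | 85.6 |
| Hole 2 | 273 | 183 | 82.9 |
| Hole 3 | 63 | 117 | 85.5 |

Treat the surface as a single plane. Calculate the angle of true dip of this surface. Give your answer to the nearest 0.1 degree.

Two edge vectors: Hole 1→Hole 2 = (102, 26, -2.7), Hole 1→Hole 3 = (-108, -40, -0.1).
Normal n = (Hole 1→Hole 2) × (Hole 1→Hole 3) = (-110.6, 301.8, -1272).
So ∂z/∂x = −n_x/n_z = −0.08695 and ∂z/∂y = −n_y/n_z = 0.23726.
Gradient magnitude |∇z| = √(a² + b²) = √(0.00756 + 0.05629) = 0.25269.
True dip = arctan(0.25269) = 14.2°, dipping toward SSE (azimuth ≈ 160°).

14.2°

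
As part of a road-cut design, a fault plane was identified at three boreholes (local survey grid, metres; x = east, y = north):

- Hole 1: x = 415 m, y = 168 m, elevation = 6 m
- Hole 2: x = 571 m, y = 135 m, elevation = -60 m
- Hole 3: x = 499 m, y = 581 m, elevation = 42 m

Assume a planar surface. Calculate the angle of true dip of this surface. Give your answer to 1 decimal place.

22.9°

Two edge vectors: Hole 1→Hole 2 = (156, -33, -66), Hole 1→Hole 3 = (84, 413, 36).
Normal n = (Hole 1→Hole 2) × (Hole 1→Hole 3) = (26070, -11160, 67200).
So ∂z/∂x = −n_x/n_z = −0.38795 and ∂z/∂y = −n_y/n_z = 0.16607.
Gradient magnitude |∇z| = √(a² + b²) = √(0.15050 + 0.02758) = 0.42200.
True dip = arctan(0.42200) = 22.9°, dipping toward ESE (azimuth ≈ 113°).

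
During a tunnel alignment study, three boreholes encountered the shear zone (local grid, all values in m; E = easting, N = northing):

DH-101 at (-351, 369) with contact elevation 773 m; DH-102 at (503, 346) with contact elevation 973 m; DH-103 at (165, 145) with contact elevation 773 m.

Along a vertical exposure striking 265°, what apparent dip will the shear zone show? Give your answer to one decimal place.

Two edge vectors: DH-101→DH-102 = (854, -23, 200), DH-101→DH-103 = (516, -224, 0).
Normal n = (DH-101→DH-102) × (DH-101→DH-103) = (44800, 103200, -179428).
So ∂z/∂E = −n_x/n_z = 0.24968 and ∂z/∂N = −n_y/n_z = 0.57516.
Unit vector along 265° is (sin 265°, cos 265°) = (-0.9962, -0.0872).
Slope in that direction = a·(-0.9962) + b·(-0.0872) = −0.29886.
Apparent dip = arctan|0.29886| = 16.6° (true dip is 32.1°, so apparent ≤ true as expected).

16.6°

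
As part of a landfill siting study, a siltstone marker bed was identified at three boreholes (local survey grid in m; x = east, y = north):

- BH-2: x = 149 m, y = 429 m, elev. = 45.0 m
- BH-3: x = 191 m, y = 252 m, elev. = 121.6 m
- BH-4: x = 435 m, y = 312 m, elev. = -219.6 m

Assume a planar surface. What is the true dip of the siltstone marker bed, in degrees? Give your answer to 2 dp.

Let the plane be z = a·x + b·y + c.
BH-3−BH-2: 42a − 177b = 76.6;  BH-4−BH-2: 286a − 117b = −264.6.
Solving gives a = −1.22071, b = −0.72243.
Gradient magnitude |∇z| = √(a² + b²) = √(1.49014 + 0.52190) = 1.41847.
True dip = arctan(1.41847) = 54.82°, dipping toward ENE (azimuth ≈ 059°).

54.82°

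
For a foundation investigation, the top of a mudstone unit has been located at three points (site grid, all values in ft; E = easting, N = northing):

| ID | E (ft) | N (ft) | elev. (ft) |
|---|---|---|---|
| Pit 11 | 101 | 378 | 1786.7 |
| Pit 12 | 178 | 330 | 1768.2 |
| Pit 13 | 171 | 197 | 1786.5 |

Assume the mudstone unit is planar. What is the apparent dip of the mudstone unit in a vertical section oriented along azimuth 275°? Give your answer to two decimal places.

16.91°

Two edge vectors: Pit 11→Pit 12 = (77, -48, -18.5), Pit 11→Pit 13 = (70, -181, -0.2).
Normal n = (Pit 11→Pit 12) × (Pit 11→Pit 13) = (-3338.9, -1279.6, -10577).
So ∂z/∂E = −n_x/n_z = −0.31568 and ∂z/∂N = −n_y/n_z = −0.12098.
Unit vector along 275° is (sin 275°, cos 275°) = (-0.9962, 0.0872).
Slope in that direction = a·(-0.9962) + b·(0.0872) = 0.30393.
Apparent dip = arctan|0.30393| = 16.91° (true dip is 18.7°, so apparent ≤ true as expected).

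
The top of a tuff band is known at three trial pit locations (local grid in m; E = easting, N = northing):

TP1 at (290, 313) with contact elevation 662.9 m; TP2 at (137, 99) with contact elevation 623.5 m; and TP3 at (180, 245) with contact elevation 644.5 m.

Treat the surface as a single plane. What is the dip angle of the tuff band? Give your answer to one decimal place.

8.5°

Two edge vectors: TP1→TP2 = (-153, -214, -39.4), TP1→TP3 = (-110, -68, -18.4).
Normal n = (TP1→TP2) × (TP1→TP3) = (1258.4, 1518.8, -13136).
So ∂z/∂E = −n_x/n_z = 0.09580 and ∂z/∂N = −n_y/n_z = 0.11562.
Gradient magnitude |∇z| = √(a² + b²) = √(0.00918 + 0.01337) = 0.15015.
True dip = arctan(0.15015) = 8.5°, dipping toward SW (azimuth ≈ 220°).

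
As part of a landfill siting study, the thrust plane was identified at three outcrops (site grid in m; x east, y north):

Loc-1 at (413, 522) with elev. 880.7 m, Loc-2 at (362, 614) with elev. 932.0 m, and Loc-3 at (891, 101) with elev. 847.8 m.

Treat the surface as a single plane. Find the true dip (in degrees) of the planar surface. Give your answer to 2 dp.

52.60°

Two edge vectors: Loc-1→Loc-2 = (-51, 92, 51.3), Loc-1→Loc-3 = (478, -421, -32.9).
Normal n = (Loc-1→Loc-2) × (Loc-1→Loc-3) = (18570.5, 22843.5, -22505).
So ∂z/∂x = −n_x/n_z = 0.82517 and ∂z/∂y = −n_y/n_z = 1.01504.
Gradient magnitude |∇z| = √(a² + b²) = √(0.68091 + 1.03031) = 1.30814.
True dip = arctan(1.30814) = 52.60°, dipping toward SW (azimuth ≈ 219°).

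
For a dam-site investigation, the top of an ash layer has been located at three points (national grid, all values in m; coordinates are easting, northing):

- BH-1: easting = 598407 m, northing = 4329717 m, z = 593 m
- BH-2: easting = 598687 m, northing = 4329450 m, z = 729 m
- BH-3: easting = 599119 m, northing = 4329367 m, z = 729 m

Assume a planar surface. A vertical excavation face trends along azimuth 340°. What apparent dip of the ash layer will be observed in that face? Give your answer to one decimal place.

29.1°

Let the plane be z = a·easting + b·northing + c.
BH-2−BH-1: 280a − 267b = 136;  BH-3−BH-1: 712a − 350b = 136.
Solving gives a = −0.12256, b = −0.63789.
Unit vector along 340° is (sin 340°, cos 340°) = (-0.3420, 0.9397).
Slope in that direction = a·(-0.3420) + b·(0.9397) = −0.55750.
Apparent dip = arctan|0.55750| = 29.1° (true dip is 33.0°, so apparent ≤ true as expected).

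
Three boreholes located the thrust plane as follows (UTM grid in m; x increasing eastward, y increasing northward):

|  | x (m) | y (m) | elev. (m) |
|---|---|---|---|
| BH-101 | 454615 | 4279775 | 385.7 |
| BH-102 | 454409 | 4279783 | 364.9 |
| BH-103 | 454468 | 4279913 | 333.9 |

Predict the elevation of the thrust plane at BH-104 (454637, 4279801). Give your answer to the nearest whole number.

Two edge vectors: BH-101→BH-102 = (-206, 8, -20.8), BH-101→BH-103 = (-147, 138, -51.8).
Normal n = (BH-101→BH-102) × (BH-101→BH-103) = (2456, -7613.2, -27252).
So ∂z/∂x = −n_x/n_z = 0.09012183 and ∂z/∂y = −n_y/n_z = −0.27936298.
Intercept c from BH-101: 385.7 − 40970.73 + 1195610.71 = 1155025.67.
At (454637, 4279801): z = 40972.7 − 1195618.0 + 1155025.67 = 380.4 m.

380 m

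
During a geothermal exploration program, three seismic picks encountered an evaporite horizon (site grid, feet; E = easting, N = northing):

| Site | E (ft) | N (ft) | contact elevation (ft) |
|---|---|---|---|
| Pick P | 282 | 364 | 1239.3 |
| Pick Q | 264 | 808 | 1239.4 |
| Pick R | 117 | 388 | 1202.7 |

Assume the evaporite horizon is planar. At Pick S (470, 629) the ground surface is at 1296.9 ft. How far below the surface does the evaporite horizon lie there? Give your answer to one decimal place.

13.2 ft

Two edge vectors: Pick P→Pick Q = (-18, 444, 0.1), Pick P→Pick R = (-165, 24, -36.6).
Normal n = (Pick P→Pick Q) × (Pick P→Pick R) = (-16252.8, -675.3, 72828).
So ∂z/∂E = −n_x/n_z = 0.22317 and ∂z/∂N = −n_y/n_z = 0.00927.
Intercept c from Pick P: 1239.3 − 62.93 − 3.38 = 1172.99.
At (470, 629): z_contact = 104.89 + 5.83 + 1172.99 = 1283.71 ft.
Depth below ground = 1296.9 − 1283.71 = 13.2 ft.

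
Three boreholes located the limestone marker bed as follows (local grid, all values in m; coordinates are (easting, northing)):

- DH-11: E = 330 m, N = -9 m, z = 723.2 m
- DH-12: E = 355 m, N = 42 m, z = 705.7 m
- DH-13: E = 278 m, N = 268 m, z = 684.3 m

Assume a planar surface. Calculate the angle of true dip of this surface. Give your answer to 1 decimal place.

19.7°

Two edge vectors: DH-11→DH-12 = (25, 51, -17.5), DH-11→DH-13 = (-52, 277, -38.9).
Normal n = (DH-11→DH-12) × (DH-11→DH-13) = (2863.6, 1882.5, 9577).
So ∂z/∂E = −n_x/n_z = −0.29901 and ∂z/∂N = −n_y/n_z = −0.19656.
Gradient magnitude |∇z| = √(a² + b²) = √(0.08941 + 0.03864) = 0.35783.
True dip = arctan(0.35783) = 19.7°, dipping toward ENE (azimuth ≈ 057°).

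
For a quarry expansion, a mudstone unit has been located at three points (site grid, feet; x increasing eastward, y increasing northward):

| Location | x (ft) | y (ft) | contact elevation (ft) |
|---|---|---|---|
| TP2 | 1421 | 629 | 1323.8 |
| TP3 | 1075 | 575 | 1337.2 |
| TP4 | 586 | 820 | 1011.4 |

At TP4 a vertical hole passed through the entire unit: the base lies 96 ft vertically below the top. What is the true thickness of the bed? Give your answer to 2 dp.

65.20 ft

Two edge vectors: TP2→TP3 = (-346, -54, 13.4), TP2→TP4 = (-835, 191, -312.4).
Normal n = (TP2→TP3) × (TP2→TP4) = (14310.2, -119279.4, -111176).
So ∂z/∂x = −n_x/n_z = 0.12872 and ∂z/∂y = −n_y/n_z = −1.07289.
|∇z| = √(a²+b²) = 1.08058, so dip δ = arctan(1.08058) = 47.22°.
True thickness = vertical thickness × cos δ = 96 × cos 47.22° = 65.20 ft.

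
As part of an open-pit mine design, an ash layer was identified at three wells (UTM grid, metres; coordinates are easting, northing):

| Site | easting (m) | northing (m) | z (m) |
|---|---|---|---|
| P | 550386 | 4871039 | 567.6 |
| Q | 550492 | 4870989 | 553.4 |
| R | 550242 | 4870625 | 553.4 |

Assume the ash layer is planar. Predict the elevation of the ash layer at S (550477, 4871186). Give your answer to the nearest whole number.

569 m

Two edge vectors: P→Q = (106, -50, -14.2), P→R = (-144, -414, -14.2).
Normal n = (P→Q) × (P→R) = (-5168.8, 3550, -51084).
So ∂z/∂easting = −n_x/n_z = −0.10118237 and ∂z/∂northing = −n_y/n_z = 0.06949338.
Intercept c from P: 567.6 + 55689.36 − 338504.98 = −282248.02.
At (550477, 4871186): z = −55698.6 + 338515.2 − 282248.02 = 568.6 m.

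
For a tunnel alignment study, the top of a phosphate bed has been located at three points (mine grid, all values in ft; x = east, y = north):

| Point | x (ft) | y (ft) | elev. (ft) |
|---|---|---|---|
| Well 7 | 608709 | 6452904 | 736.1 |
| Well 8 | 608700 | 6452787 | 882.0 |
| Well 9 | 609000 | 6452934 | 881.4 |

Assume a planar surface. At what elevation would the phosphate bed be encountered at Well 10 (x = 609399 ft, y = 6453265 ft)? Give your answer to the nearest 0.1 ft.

705.0 ft

Let the plane be z = a·x + b·y + c.
Well 8−Well 7: −9a − 117b = 145.9;  Well 9−Well 7: 291a + 30b = 145.3.
Solving gives a = 0.632889244, b = −1.295692335.
Then c = 736.1 − a·608709 − b·6452904 = 7976468.97.
At (609399, 6453265): z = 385682.1 − 8361446.0 + 7976468.97 = 705.0 ft.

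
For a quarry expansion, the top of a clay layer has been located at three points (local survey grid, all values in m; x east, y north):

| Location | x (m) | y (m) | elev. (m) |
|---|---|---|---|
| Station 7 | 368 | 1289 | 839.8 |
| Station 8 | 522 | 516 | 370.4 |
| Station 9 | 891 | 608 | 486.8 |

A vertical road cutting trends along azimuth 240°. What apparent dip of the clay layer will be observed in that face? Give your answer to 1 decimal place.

Two edge vectors: Station 7→Station 8 = (154, -773, -469.4), Station 7→Station 9 = (523, -681, -353).
Normal n = (Station 7→Station 8) × (Station 7→Station 9) = (-46792.4, -191134.2, 299405).
So ∂z/∂x = −n_x/n_z = 0.15628 and ∂z/∂y = −n_y/n_z = 0.63838.
Unit vector along 240° is (sin 240°, cos 240°) = (-0.8660, -0.5000).
Slope in that direction = a·(-0.8660) + b·(-0.5000) = −0.45454.
Apparent dip = arctan|0.45454| = 24.4° (true dip is 33.3°, so apparent ≤ true as expected).

24.4°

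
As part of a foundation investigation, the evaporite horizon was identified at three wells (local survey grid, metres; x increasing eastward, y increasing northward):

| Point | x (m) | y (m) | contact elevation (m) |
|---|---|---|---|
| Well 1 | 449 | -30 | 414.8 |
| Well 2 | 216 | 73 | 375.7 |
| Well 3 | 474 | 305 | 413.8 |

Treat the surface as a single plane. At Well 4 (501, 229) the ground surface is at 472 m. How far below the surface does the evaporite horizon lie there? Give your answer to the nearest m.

Two edge vectors: Well 1→Well 2 = (-233, 103, -39.1), Well 1→Well 3 = (25, 335, -1).
Normal n = (Well 1→Well 2) × (Well 1→Well 3) = (12995.5, -1210.5, -80630).
So ∂z/∂x = −n_x/n_z = 0.16117 and ∂z/∂y = −n_y/n_z = −0.01501.
Intercept c from Well 1: 414.8 − 72.37 − 0.45 = 341.98.
At (501, 229): z_contact = 80.7 − 3.4 + 341.98 = 419.3 m.
Depth below ground = 472 − 419.3 = 53 m.

53 m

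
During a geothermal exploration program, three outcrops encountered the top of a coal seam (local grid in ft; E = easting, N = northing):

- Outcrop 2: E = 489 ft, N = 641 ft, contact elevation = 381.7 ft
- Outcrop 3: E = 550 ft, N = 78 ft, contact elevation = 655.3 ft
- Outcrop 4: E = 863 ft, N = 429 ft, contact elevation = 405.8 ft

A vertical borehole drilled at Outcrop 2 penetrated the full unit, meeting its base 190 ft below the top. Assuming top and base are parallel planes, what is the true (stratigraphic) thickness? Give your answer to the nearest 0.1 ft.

165.9 ft

Let the plane be z = a·E + b·N + c.
Outcrop 3−Outcrop 2: 61a − 563b = 273.6;  Outcrop 4−Outcrop 2: 374a − 212b = 24.1.
Solving gives a = −0.22484, b = −0.51033.
|∇z| = √(a²+b²) = 0.55766, so dip δ = arctan(0.55766) = 29.15°.
True thickness = vertical thickness × cos δ = 190 × cos 29.15° = 165.9 ft.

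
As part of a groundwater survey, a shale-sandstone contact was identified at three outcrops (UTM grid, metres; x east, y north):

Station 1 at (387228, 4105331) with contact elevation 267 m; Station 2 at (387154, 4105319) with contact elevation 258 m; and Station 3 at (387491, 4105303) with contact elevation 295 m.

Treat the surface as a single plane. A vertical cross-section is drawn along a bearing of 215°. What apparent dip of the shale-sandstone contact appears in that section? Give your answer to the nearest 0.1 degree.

Two edge vectors: Station 1→Station 2 = (-74, -12, -9), Station 1→Station 3 = (263, -28, 28).
Normal n = (Station 1→Station 2) × (Station 1→Station 3) = (-588, -295, 5228).
So ∂z/∂x = −n_x/n_z = 0.11247 and ∂z/∂y = −n_y/n_z = 0.05643.
Unit vector along 215° is (sin 215°, cos 215°) = (-0.5736, -0.8192).
Slope in that direction = a·(-0.5736) + b·(-0.8192) = −0.11073.
Apparent dip = arctan|0.11073| = 6.3° (true dip is 7.2°, so apparent ≤ true as expected).

6.3°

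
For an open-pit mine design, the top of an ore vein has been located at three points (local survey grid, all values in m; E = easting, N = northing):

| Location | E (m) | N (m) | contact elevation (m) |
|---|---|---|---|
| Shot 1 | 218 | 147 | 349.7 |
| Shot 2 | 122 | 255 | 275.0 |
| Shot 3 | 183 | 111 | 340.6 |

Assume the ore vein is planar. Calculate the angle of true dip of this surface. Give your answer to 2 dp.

Let the plane be z = a·E + b·N + c.
Shot 2−Shot 1: −96a + 108b = −74.7;  Shot 3−Shot 1: −35a − 36b = −9.1.
Solving gives a = 0.50746, b = −0.24059.
Gradient magnitude |∇z| = √(a² + b²) = √(0.25752 + 0.05788) = 0.56161.
True dip = arctan(0.56161) = 29.32°, dipping toward WNW (azimuth ≈ 295°).

29.32°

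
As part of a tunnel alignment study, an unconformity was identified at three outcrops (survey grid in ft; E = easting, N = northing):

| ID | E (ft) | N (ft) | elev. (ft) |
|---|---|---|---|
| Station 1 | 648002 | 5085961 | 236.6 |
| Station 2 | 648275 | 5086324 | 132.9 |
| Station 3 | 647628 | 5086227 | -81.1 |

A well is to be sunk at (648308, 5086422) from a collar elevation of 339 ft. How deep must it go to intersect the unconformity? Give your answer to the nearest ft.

Two edge vectors: Station 1→Station 2 = (273, 363, -103.7), Station 1→Station 3 = (-374, 266, -317.7).
Normal n = (Station 1→Station 2) × (Station 1→Station 3) = (-87740.9, 125515.9, 208380).
So ∂z/∂E = −n_x/n_z = 0.42106200 and ∂z/∂N = −n_y/n_z = −0.60234140.
Intercept c from Station 1: 236.6 − 272849.02 + 3063484.85 = 2790872.43.
At (648308, 5086422): z_contact = 272977.9 − 3063762.5 + 2790872.43 = 87.8 ft.
Depth below ground = 339 − 87.8 = 251 ft.

251 ft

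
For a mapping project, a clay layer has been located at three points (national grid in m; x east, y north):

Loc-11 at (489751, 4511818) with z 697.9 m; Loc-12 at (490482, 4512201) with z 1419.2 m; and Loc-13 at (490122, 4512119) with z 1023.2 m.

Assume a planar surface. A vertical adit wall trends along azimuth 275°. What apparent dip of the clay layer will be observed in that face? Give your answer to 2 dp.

Let the plane be z = a·x + b·y + c.
Loc-12−Loc-11: 731a + 383b = 721.3;  Loc-13−Loc-11: 371a + 301b = 325.3.
Solving gives a = 1.18712, b = −0.38246.
Unit vector along 275° is (sin 275°, cos 275°) = (-0.9962, 0.0872).
Slope in that direction = a·(-0.9962) + b·(0.0872) = −1.21593.
Apparent dip = arctan|1.21593| = 50.57° (true dip is 51.3°, so apparent ≤ true as expected).

50.57°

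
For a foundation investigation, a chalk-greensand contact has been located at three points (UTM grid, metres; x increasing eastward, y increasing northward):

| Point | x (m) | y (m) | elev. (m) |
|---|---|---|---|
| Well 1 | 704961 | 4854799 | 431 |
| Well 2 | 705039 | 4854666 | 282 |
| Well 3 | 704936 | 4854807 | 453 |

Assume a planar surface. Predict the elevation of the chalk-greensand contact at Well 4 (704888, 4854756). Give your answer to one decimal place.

445.9 m

Let the plane be z = a·x + b·y + c.
Well 2−Well 1: 78a − 133b = −149;  Well 3−Well 1: −25a + 8b = 22.
Solving gives a = −0.641984450, b = 0.743798593.
Then c = 431 − a·704961 − b·4854799 = −3157987.67.
At (704888, 4854756): z = −452527.1 + 3610960.7 − 3157987.67 = 445.9 m.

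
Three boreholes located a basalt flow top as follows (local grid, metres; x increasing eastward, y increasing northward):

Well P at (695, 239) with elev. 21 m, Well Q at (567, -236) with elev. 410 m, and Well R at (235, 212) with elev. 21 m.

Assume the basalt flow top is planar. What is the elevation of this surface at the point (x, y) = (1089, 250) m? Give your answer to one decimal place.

Two edge vectors: Well P→Well Q = (-128, -475, 389), Well P→Well R = (-460, -27, 0).
Normal n = (Well P→Well Q) × (Well P→Well R) = (10503, -178940, -215044).
So ∂z/∂x = −n_x/n_z = 0.048841 and ∂z/∂y = −n_y/n_z = −0.832109.
Intercept c from Well P: 21 − 33.94 + 198.87 = 185.93.
At (1089, 250): z = 53.2 − 208.0 + 185.93 = 31.1 m.

31.1 m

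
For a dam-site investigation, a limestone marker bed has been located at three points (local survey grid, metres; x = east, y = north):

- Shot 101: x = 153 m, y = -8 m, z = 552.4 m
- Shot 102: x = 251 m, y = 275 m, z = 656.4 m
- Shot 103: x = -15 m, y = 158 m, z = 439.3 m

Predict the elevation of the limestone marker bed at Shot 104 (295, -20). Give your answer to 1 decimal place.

Let the plane be z = a·x + b·y + c.
Shot 102−Shot 101: 98a + 283b = 104;  Shot 103−Shot 101: −168a + 166b = −113.1.
Solving gives a = 0.77213, b = 0.10011.
Then c = 552.4 − a·153 − b·-8 = 435.06.
At (295, -20): z = 227.8 − 2.0 + 435.06 = 660.8 m.

660.8 m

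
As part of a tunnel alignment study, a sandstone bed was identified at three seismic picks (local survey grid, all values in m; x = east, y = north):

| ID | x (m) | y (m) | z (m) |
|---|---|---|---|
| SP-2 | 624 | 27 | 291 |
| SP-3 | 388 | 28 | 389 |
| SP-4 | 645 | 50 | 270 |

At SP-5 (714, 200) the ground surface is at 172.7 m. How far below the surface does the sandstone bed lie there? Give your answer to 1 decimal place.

11.3 m

Let the plane be z = a·x + b·y + c.
SP-3−SP-2: −236a + 1b = 98;  SP-4−SP-2: 21a + 23b = −21.
Solving gives a = −0.41751, b = −0.53184.
Then c = 291 − a·624 − b·27 = 565.88.
At (714, 200): z_contact = −298.10 − 106.37 + 565.88 = 161.42 m.
Depth below ground = 172.7 − 161.42 = 11.3 m.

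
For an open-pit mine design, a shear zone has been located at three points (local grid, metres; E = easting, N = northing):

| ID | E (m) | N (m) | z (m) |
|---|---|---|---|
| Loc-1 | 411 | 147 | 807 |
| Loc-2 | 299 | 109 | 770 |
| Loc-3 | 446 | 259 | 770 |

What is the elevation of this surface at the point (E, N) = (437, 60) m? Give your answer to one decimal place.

862.1 m

Two edge vectors: Loc-1→Loc-2 = (-112, -38, -37), Loc-1→Loc-3 = (35, 112, -37).
Normal n = (Loc-1→Loc-2) × (Loc-1→Loc-3) = (5550, -5439, -11214).
So ∂z/∂E = −n_x/n_z = 0.49492 and ∂z/∂N = −n_y/n_z = −0.48502.
Intercept c from Loc-1: 807 − 203.41 + 71.30 = 674.89.
At (437, 60): z = 216.3 − 29.1 + 674.89 = 862.1 m.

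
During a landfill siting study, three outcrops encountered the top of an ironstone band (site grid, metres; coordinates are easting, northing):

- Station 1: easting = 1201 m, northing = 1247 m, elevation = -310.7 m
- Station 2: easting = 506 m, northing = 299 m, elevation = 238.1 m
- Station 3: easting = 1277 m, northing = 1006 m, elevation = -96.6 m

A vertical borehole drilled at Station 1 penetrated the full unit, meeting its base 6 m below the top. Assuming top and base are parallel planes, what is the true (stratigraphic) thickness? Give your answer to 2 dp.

4.58 m

Let the plane be z = a·easting + b·northing + c.
Station 2−Station 1: −695a − 948b = 548.8;  Station 3−Station 1: 76a − 241b = 214.1.
Solving gives a = 0.29517, b = −0.79530.
|∇z| = √(a²+b²) = 0.84831, so dip δ = arctan(0.84831) = 40.31°.
True thickness = vertical thickness × cos δ = 6 × cos 40.31° = 4.58 m.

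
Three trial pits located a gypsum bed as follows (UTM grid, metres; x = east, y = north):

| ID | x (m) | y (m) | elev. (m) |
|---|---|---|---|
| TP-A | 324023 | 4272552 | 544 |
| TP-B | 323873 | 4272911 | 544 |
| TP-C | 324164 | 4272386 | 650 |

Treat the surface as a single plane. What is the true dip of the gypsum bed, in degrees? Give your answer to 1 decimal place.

58.1°

Two edge vectors: TP-A→TP-B = (-150, 359, 0), TP-A→TP-C = (141, -166, 106).
Normal n = (TP-A→TP-B) × (TP-A→TP-C) = (38054, 15900, -25719).
So ∂z/∂x = −n_x/n_z = 1.47961 and ∂z/∂y = −n_y/n_z = 0.61822.
Gradient magnitude |∇z| = √(a² + b²) = √(2.18924 + 0.38220) = 1.60357.
True dip = arctan(1.60357) = 58.1°, dipping toward WSW (azimuth ≈ 247°).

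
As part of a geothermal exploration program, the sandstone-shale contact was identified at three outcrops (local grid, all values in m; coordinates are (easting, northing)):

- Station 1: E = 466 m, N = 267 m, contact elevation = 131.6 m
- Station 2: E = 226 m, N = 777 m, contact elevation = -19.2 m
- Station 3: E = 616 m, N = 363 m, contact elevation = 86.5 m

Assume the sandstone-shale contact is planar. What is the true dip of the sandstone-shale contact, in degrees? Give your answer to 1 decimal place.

Two edge vectors: Station 1→Station 2 = (-240, 510, -150.8), Station 1→Station 3 = (150, 96, -45.1).
Normal n = (Station 1→Station 2) × (Station 1→Station 3) = (-8524.2, -33444, -99540).
So ∂z/∂E = −n_x/n_z = −0.08564 and ∂z/∂N = −n_y/n_z = −0.33599.
Gradient magnitude |∇z| = √(a² + b²) = √(0.00733 + 0.11289) = 0.34673.
True dip = arctan(0.34673) = 19.1°, dipping toward NNE (azimuth ≈ 014°).

19.1°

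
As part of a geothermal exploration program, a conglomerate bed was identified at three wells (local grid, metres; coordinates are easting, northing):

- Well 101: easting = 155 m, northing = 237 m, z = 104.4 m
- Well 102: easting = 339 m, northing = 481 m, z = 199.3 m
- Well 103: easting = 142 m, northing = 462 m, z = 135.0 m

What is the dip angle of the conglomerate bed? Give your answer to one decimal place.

Let the plane be z = a·easting + b·northing + c.
Well 102−Well 101: 184a + 244b = 94.9;  Well 103−Well 101: −13a + 225b = 30.6.
Solving gives a = 0.31154, b = 0.15400.
Gradient magnitude |∇z| = √(a² + b²) = √(0.09706 + 0.02372) = 0.34753.
True dip = arctan(0.34753) = 19.2°, dipping toward WSW (azimuth ≈ 244°).

19.2°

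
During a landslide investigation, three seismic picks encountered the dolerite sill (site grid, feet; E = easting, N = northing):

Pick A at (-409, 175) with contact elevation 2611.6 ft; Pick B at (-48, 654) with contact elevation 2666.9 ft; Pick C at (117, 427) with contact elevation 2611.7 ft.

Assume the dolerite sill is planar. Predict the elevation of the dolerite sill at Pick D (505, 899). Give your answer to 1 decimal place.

2663.4 ft

Two edge vectors: Pick A→Pick B = (361, 479, 55.3), Pick A→Pick C = (526, 252, 0.1).
Normal n = (Pick A→Pick B) × (Pick A→Pick C) = (-13887.7, 29051.7, -160982).
So ∂z/∂E = −n_x/n_z = −0.08627 and ∂z/∂N = −n_y/n_z = 0.18047.
Intercept c from Pick A: 2611.6 − 35.28 − 31.58 = 2544.73.
At (505, 899): z = −43.6 + 162.2 + 2544.73 = 2663.4 ft.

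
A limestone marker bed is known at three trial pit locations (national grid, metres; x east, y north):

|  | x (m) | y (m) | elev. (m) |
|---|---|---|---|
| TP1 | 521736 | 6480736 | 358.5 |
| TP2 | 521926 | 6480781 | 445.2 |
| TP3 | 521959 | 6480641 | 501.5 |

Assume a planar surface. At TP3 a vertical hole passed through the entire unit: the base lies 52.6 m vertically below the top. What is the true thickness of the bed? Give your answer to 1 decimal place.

Let the plane be z = a·x + b·y + c.
TP2−TP1: 190a + 45b = 86.7;  TP3−TP1: 223a − 95b = 143.
Solving gives a = 0.52240, b = −0.27901.
|∇z| = √(a²+b²) = 0.59224, so dip δ = arctan(0.59224) = 30.64°.
True thickness = vertical thickness × cos δ = 52.6 × cos 30.64° = 45.3 m.

45.3 m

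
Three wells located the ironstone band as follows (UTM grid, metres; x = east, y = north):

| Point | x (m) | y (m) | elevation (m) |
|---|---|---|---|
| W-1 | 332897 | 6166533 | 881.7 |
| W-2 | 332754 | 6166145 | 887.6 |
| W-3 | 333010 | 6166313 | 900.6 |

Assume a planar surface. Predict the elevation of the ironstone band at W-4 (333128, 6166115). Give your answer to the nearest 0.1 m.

918.9 m

Let the plane be z = a·x + b·y + c.
W-2−W-1: −143a − 388b = 5.9;  W-3−W-1: 113a − 220b = 18.9.
Solving gives a = 0.080144481, b = −0.044743971.
Then c = 881.7 − a·332897 − b·6166533 = 250117.02.
At (333128, 6166115): z = 26698.4 − 275896.5 + 250117.02 = 918.9 m.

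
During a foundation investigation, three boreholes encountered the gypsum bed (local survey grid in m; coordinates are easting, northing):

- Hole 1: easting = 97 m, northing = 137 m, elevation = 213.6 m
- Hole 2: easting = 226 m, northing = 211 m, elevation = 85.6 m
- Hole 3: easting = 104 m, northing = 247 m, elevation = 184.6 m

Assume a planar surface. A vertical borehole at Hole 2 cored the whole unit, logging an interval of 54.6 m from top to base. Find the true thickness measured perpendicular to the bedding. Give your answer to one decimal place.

40.6 m

Let the plane be z = a·easting + b·northing + c.
Hole 2−Hole 1: 129a + 74b = −128;  Hole 3−Hole 1: 7a + 110b = −29.
Solving gives a = −0.87288, b = −0.20809.
|∇z| = √(a²+b²) = 0.89734, so dip δ = arctan(0.89734) = 41.90°.
True thickness = vertical thickness × cos δ = 54.6 × cos 41.90° = 40.6 m.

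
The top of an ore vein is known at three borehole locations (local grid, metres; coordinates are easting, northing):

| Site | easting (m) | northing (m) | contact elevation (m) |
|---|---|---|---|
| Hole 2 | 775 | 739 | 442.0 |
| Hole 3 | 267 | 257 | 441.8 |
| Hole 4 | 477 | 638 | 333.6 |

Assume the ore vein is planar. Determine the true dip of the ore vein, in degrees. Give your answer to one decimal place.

39.4°

Two edge vectors: Hole 2→Hole 3 = (-508, -482, -0.2), Hole 2→Hole 4 = (-298, -101, -108.4).
Normal n = (Hole 2→Hole 3) × (Hole 2→Hole 4) = (52228.6, -55007.6, -92328).
So ∂z/∂easting = −n_x/n_z = 0.56569 and ∂z/∂northing = −n_y/n_z = −0.59578.
Gradient magnitude |∇z| = √(a² + b²) = √(0.32000 + 0.35496) = 0.82156.
True dip = arctan(0.82156) = 39.4°, dipping toward NW (azimuth ≈ 316°).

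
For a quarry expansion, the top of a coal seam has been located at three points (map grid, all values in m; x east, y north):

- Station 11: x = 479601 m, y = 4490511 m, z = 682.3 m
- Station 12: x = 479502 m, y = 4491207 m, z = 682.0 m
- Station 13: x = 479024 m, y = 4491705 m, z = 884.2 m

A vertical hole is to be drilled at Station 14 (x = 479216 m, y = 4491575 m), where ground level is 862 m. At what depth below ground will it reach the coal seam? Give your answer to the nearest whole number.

64 m

Two edge vectors: Station 11→Station 12 = (-99, 696, -0.3), Station 11→Station 13 = (-577, 1194, 201.9).
Normal n = (Station 11→Station 12) × (Station 11→Station 13) = (140880.6, 20161.2, 283386).
So ∂z/∂x = −n_x/n_z = −0.49713324 and ∂z/∂y = −n_y/n_z = −0.07114395.
Intercept c from Station 11: 682.3 + 238425.60 + 319472.70 = 558580.60.
At (479216, 4491575): z_contact = −238234.2 − 319548.4 + 558580.60 = 798.0 m.
Depth below ground = 862 − 798.0 = 64 m.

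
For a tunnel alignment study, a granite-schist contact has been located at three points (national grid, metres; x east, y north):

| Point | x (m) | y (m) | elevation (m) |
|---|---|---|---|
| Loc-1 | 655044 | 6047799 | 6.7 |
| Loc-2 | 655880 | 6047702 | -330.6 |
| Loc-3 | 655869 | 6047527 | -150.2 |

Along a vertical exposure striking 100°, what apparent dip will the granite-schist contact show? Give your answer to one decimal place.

Let the plane be z = a·x + b·y + c.
Loc-2−Loc-1: 836a − 97b = −337.3;  Loc-3−Loc-1: 825a − 272b = −156.9.
Solving gives a = −0.51929, b = −0.99822.
Unit vector along 100° is (sin 100°, cos 100°) = (0.9848, -0.1736).
Slope in that direction = a·(0.9848) + b·(-0.1736) = −0.33806.
Apparent dip = arctan|0.33806| = 18.7° (true dip is 48.4°, so apparent ≤ true as expected).

18.7°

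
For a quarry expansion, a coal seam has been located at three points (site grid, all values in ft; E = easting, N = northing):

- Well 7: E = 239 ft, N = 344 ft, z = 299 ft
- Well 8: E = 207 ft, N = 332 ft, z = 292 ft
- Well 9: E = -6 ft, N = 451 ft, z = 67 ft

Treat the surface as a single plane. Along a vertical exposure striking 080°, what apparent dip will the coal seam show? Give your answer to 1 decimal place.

Two edge vectors: Well 7→Well 8 = (-32, -12, -7), Well 7→Well 9 = (-245, 107, -232).
Normal n = (Well 7→Well 8) × (Well 7→Well 9) = (3533, -5709, -6364).
So ∂z/∂E = −n_x/n_z = 0.55515 and ∂z/∂N = −n_y/n_z = −0.89708.
Unit vector along 080° is (sin 80°, cos 80°) = (0.9848, 0.1736).
Slope in that direction = a·(0.9848) + b·(0.1736) = 0.39094.
Apparent dip = arctan|0.39094| = 21.4° (true dip is 46.5°, so apparent ≤ true as expected).

21.4°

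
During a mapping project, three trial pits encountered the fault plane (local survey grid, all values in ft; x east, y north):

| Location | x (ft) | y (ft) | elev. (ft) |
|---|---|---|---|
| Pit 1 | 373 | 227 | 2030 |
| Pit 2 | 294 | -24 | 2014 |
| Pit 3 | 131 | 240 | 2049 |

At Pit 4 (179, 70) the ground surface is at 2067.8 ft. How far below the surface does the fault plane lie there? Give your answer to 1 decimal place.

37.1 ft

Let the plane be z = a·x + b·y + c.
Pit 2−Pit 1: −79a − 251b = −16;  Pit 3−Pit 1: −242a + 13b = 19.
Solving gives a = −0.07384, b = 0.08699.
Then c = 2030 − a·373 − b·227 = 2037.80.
At (179, 70): z_contact = −13.22 + 6.09 + 2037.80 = 2030.67 ft.
Depth below ground = 2067.8 − 2030.67 = 37.1 ft.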